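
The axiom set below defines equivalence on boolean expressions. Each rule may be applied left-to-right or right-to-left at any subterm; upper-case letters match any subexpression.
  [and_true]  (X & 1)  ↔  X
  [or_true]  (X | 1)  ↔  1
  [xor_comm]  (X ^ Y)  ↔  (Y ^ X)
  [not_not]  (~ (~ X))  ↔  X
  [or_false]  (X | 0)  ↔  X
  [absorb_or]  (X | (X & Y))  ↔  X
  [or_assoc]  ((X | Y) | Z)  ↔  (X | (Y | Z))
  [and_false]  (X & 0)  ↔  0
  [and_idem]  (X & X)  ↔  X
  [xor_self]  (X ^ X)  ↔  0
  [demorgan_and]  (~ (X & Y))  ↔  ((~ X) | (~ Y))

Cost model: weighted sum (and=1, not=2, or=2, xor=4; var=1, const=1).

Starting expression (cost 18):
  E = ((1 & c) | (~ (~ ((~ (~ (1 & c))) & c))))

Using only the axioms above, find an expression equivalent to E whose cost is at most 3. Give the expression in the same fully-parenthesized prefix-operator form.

step 1: not_not (→) rewrites (~ (~ ((~ (~ (1 & c))) & c))) into ((~ (~ (1 & c))) & c), now ((1 & c) | ((~ (~ (1 & c))) & c))
step 2: not_not (→) rewrites (~ (~ (1 & c))) into (1 & c), now ((1 & c) | ((1 & c) & c))
step 3: absorb_or (→) rewrites ((1 & c) | ((1 & c) & c)) into (1 & c), reaching cost 3 (bound 3)

(1 & c)   [cost 3]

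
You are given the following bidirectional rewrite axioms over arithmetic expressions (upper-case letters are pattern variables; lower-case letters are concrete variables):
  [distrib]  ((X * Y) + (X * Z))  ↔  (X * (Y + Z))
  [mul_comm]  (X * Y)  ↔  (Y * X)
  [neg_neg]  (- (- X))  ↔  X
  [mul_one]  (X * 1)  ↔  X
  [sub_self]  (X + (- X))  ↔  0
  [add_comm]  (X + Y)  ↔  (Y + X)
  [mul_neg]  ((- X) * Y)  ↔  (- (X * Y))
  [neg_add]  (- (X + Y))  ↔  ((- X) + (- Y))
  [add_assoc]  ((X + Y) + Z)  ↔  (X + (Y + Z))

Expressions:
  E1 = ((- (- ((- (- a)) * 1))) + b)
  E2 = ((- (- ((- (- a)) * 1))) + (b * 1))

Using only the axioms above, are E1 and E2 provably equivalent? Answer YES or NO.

YES

step 1: mul_one (→) rewrites ((- (- a)) * 1) into (- (- a)), now ((- (- (- (- a)))) + b)
step 2: neg_neg (→) rewrites (- (- (- (- a)))) into (- (- a)), now ((- (- a)) + b)
step 3: mul_one (←) rewrites b into (b * 1), now ((- (- a)) + (b * 1))
step 4: neg_neg (←) rewrites (- a) into (- (- (- a))), now ((- (- (- (- a)))) + (b * 1))
step 5: mul_one (←) rewrites (- (- a)) into ((- (- a)) * 1), which is E2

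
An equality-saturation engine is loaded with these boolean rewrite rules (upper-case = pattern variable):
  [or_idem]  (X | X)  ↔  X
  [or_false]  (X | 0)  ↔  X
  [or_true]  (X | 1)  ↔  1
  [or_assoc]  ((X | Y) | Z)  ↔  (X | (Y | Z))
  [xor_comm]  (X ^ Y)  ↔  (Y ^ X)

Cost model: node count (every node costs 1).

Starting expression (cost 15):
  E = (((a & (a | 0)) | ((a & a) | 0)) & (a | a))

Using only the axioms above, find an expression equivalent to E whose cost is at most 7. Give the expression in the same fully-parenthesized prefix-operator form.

1. [or_false →] (a | 0)  →  a;  E = (((a & a) | ((a & a) | 0)) & (a | a))
2. [or_false →] ((a & a) | 0)  →  (a & a);  E = (((a & a) | (a & a)) & (a | a))
3. [or_idem →] ((a & a) | (a & a))  →  (a & a);  cost 7 ≤ 7, done

((a & a) & (a | a))   [cost 7]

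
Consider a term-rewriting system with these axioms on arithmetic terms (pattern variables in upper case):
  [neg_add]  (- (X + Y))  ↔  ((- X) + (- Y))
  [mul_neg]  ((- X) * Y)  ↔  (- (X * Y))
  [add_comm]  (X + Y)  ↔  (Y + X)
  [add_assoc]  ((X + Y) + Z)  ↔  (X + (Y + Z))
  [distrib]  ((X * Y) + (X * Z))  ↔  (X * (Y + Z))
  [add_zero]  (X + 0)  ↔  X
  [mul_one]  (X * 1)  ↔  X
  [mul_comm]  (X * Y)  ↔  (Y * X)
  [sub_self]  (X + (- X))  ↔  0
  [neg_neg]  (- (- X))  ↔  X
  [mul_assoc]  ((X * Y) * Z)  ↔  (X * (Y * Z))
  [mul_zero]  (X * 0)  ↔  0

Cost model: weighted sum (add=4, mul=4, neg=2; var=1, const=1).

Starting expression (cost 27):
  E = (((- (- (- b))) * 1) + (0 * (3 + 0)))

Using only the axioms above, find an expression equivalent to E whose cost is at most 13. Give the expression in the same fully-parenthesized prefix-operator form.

((- b) + (0 * 3))   [cost 13]

step 1: mul_one (→) rewrites ((- (- (- b))) * 1) into (- (- (- b))), now ((- (- (- b))) + (0 * (3 + 0)))
step 2: neg_neg (→) rewrites (- (- (- b))) into (- b), now ((- b) + (0 * (3 + 0)))
step 3: add_zero (→) rewrites (3 + 0) into 3, reaching cost 13 (bound 13)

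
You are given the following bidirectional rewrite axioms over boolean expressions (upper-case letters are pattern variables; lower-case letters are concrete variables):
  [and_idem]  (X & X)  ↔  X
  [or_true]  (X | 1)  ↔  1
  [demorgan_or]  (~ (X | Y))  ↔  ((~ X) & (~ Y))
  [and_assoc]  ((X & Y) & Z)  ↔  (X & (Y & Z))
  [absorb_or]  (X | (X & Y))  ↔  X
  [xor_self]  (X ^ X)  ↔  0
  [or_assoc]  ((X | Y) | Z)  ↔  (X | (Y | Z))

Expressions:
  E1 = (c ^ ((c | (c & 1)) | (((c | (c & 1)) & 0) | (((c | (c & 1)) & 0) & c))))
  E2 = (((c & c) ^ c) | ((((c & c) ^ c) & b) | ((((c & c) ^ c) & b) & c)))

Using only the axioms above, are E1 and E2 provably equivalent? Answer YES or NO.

YES

step 1: absorb_or (→) rewrites (((c | (c & 1)) & 0) | (((c | (c & 1)) & 0) & c)) into ((c | (c & 1)) & 0), now (c ^ ((c | (c & 1)) | ((c | (c & 1)) & 0)))
step 2: absorb_or (→) rewrites ((c | (c & 1)) | ((c | (c & 1)) & 0)) into (c | (c & 1)), now (c ^ (c | (c & 1)))
step 3: absorb_or (→) rewrites (c | (c & 1)) into c, now (c ^ c)
step 4: and_idem (←) rewrites c into (c & c), now ((c & c) ^ c)
step 5: absorb_or (←) rewrites ((c & c) ^ c) into (((c & c) ^ c) | (((c & c) ^ c) & b))
step 6: absorb_or (←) rewrites (((c & c) ^ c) & b) into ((((c & c) ^ c) & b) | ((((c & c) ^ c) & b) & c)), which is E2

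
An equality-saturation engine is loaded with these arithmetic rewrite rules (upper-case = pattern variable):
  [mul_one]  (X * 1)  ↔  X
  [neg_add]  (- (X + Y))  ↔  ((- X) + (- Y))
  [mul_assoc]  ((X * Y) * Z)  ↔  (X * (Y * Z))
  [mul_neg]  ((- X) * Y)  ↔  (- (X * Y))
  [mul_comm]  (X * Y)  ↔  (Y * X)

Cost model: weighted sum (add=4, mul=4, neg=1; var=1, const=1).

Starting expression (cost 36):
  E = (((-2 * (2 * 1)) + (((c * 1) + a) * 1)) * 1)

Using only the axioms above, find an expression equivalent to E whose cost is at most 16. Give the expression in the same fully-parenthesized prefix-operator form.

step 1: mul_one (→) rewrites (((c * 1) + a) * 1) into ((c * 1) + a), now (((-2 * (2 * 1)) + ((c * 1) + a)) * 1)
step 2: mul_one (→) rewrites (2 * 1) into 2, now (((-2 * 2) + ((c * 1) + a)) * 1)
step 3: mul_one (→) rewrites (((-2 * 2) + ((c * 1) + a)) * 1) into ((-2 * 2) + ((c * 1) + a))
step 4: mul_one (→) rewrites (c * 1) into c, reaching cost 16 (bound 16)

((-2 * 2) + (c + a))   [cost 16]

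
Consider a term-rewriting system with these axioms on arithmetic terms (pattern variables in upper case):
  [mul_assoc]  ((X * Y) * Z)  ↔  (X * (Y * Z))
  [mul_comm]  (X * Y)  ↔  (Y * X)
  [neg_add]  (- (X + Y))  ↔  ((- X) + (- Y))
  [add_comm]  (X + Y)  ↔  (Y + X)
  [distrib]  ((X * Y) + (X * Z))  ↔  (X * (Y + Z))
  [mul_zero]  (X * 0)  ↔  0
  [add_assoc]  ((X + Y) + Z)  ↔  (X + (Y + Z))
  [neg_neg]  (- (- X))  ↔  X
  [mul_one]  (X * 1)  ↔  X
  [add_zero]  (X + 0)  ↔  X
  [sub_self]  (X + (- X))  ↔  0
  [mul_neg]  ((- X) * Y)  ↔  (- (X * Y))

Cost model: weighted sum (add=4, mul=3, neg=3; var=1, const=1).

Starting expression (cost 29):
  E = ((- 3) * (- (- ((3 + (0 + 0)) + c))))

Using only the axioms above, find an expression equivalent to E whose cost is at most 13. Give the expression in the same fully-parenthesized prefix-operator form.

((- 3) * (3 + c))   [cost 13]

step 1: neg_neg (→) rewrites (- (- ((3 + (0 + 0)) + c))) into ((3 + (0 + 0)) + c), now ((- 3) * ((3 + (0 + 0)) + c))
step 2: add_zero (→) rewrites (0 + 0) into 0, now ((- 3) * ((3 + 0) + c))
step 3: add_zero (→) rewrites (3 + 0) into 3, reaching cost 13 (bound 13)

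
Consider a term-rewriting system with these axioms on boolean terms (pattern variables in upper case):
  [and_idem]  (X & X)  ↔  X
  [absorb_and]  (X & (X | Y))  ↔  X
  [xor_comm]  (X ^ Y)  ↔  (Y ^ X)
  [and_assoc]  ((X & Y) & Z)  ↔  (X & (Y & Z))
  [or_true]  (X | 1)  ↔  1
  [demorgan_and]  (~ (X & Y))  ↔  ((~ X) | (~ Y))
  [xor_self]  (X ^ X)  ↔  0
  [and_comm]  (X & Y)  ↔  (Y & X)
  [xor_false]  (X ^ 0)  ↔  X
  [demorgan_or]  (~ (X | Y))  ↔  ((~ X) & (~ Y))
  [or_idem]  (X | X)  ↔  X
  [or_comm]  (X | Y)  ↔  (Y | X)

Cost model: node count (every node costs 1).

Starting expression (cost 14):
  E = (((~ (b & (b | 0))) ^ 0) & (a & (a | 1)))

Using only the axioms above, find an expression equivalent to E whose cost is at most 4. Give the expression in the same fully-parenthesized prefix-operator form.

1. [absorb_and →] (b & (b | 0))  →  b;  E = (((~ b) ^ 0) & (a & (a | 1)))
2. [xor_false →] ((~ b) ^ 0)  →  (~ b);  E = ((~ b) & (a & (a | 1)))
3. [absorb_and →] (a & (a | 1))  →  a;  cost 4 ≤ 4, done

((~ b) & a)   [cost 4]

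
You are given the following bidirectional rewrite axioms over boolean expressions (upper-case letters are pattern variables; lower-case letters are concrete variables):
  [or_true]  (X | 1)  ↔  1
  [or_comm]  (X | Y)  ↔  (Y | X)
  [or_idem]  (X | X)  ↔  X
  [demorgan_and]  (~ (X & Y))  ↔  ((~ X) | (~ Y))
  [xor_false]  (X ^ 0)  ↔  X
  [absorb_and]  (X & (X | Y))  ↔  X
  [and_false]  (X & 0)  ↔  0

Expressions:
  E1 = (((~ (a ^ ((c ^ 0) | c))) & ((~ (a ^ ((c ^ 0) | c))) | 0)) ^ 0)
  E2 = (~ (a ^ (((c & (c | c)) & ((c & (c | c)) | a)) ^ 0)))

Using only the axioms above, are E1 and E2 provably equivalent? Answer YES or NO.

YES

1. [absorb_and →] ((~ (a ^ ((c ^ 0) | c))) & ((~ (a ^ ((c ^ 0) | c))) | 0))  →  (~ (a ^ ((c ^ 0) | c)));  E1 = ((~ (a ^ ((c ^ 0) | c))) ^ 0)
2. [xor_false →] ((~ (a ^ ((c ^ 0) | c))) ^ 0)  →  (~ (a ^ ((c ^ 0) | c)))
3. [xor_false →] (c ^ 0)  →  c;  E1 = (~ (a ^ (c | c)))
4. [or_idem →] (c | c)  →  c;  E1 = (~ (a ^ c))
5. [xor_false ←] c  →  (c ^ 0);  E1 = (~ (a ^ (c ^ 0)))
6. [absorb_and ←] c  →  (c & (c | c));  E1 = (~ (a ^ ((c & (c | c)) ^ 0)))
7. [absorb_and ←] (c & (c | c))  →  ((c & (c | c)) & ((c & (c | c)) | a));  this is E2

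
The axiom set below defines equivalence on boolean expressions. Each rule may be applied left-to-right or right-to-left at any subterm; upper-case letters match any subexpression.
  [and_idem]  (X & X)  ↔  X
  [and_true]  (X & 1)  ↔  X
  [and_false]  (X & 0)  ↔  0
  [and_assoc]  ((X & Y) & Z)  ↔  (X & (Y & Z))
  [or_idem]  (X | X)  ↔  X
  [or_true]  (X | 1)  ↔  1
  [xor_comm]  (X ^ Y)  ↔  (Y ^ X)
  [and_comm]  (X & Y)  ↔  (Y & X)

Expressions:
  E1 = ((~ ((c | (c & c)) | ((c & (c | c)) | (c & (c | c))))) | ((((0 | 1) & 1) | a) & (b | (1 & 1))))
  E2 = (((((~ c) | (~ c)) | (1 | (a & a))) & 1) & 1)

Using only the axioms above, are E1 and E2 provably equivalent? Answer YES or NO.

YES

(1) ((c & (c | c)) | (c & (c | c)))  =[or_idem →]=  (c & (c | c))    ⊢ ((~ ((c | (c & c)) | (c & (c | c)))) | ((((0 | 1) & 1) | a) & (b | (1 & 1))))
(2) (1 & 1)  =[and_true →]=  1    ⊢ ((~ ((c | (c & c)) | (c & (c | c)))) | ((((0 | 1) & 1) | a) & (b | 1)))
(3) ((0 | 1) & 1)  =[and_true →]=  (0 | 1)    ⊢ ((~ ((c | (c & c)) | (c & (c | c)))) | (((0 | 1) | a) & (b | 1)))
(4) (0 | 1)  =[or_true →]=  1    ⊢ ((~ ((c | (c & c)) | (c & (c | c)))) | ((1 | a) & (b | 1)))
(5) (c & c)  =[and_idem →]=  c    ⊢ ((~ ((c | c) | (c & (c | c)))) | ((1 | a) & (b | 1)))
(6) (b | 1)  =[or_true →]=  1    ⊢ ((~ ((c | c) | (c & (c | c)))) | ((1 | a) & 1))
(7) (c | c)  =[or_idem →]=  c    ⊢ ((~ ((c | c) | (c & c))) | ((1 | a) & 1))
(8) (c | c)  =[or_idem →]=  c    ⊢ ((~ (c | (c & c))) | ((1 | a) & 1))
(9) ((1 | a) & 1)  =[and_true →]=  (1 | a)    ⊢ ((~ (c | (c & c))) | (1 | a))
(10) (c & c)  =[and_idem →]=  c    ⊢ ((~ (c | c)) | (1 | a))
(11) (c | c)  =[or_idem →]=  c    ⊢ ((~ c) | (1 | a))
(12) ((~ c) | (1 | a))  =[and_true ←]=  (((~ c) | (1 | a)) & 1)
(13) a  =[and_idem ←]=  (a & a)    ⊢ (((~ c) | (1 | (a & a))) & 1)
(14) (~ c)  =[or_idem ←]=  ((~ c) | (~ c))    ⊢ ((((~ c) | (~ c)) | (1 | (a & a))) & 1)
(15) (((~ c) | (~ c)) | (1 | (a & a)))  =[and_true ←]=  ((((~ c) | (~ c)) | (1 | (a & a))) & 1)    ⊢ E2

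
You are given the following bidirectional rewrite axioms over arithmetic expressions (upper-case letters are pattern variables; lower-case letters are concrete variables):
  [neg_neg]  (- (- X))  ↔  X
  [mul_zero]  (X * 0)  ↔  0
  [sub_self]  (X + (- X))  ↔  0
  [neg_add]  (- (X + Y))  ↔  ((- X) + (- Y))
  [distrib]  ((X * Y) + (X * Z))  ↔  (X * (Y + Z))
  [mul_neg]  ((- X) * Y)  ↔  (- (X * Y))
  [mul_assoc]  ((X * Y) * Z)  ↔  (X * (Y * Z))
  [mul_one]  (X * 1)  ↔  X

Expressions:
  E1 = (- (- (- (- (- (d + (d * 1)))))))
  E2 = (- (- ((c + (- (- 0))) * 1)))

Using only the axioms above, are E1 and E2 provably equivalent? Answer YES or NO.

All listed rules preserve value, hence provable equivalence implies equal values everywhere; look for a separating assignment.
c=0, d=1 gives E1 ↦ -2, E2 ↦ 0; values differ ⇒ not provably equivalent.

NO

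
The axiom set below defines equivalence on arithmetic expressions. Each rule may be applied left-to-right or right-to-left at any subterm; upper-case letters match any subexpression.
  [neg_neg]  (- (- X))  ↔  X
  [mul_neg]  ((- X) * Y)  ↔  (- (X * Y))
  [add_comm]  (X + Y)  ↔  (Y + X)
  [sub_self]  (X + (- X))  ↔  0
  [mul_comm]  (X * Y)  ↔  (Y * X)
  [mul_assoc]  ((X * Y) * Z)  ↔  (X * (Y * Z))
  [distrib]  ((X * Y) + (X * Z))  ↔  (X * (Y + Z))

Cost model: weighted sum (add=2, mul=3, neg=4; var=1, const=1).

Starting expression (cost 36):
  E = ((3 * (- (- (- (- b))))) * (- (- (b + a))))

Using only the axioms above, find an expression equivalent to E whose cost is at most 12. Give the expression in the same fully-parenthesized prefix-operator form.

((3 * b) * (b + a))   [cost 12]

1. [neg_neg →] (- (- (- b)))  →  (- b);  E = ((3 * (- (- b))) * (- (- (b + a))))
2. [neg_neg →] (- (- (b + a)))  →  (b + a);  E = ((3 * (- (- b))) * (b + a))
3. [neg_neg →] (- (- b))  →  b;  cost 12 ≤ 12, done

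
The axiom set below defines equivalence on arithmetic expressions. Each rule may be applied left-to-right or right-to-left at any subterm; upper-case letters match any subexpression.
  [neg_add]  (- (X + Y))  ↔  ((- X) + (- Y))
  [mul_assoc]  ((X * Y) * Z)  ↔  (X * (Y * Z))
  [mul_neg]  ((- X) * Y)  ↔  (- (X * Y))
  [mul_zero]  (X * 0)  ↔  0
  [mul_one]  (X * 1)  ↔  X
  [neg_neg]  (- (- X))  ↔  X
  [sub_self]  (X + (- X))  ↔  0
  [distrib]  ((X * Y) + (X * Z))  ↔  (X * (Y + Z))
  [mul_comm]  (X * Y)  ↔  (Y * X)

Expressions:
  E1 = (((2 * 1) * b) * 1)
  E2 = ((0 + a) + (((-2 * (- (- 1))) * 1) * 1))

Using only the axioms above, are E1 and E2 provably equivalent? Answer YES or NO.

Every axiom is a valid identity, so a rewrite proof would force E1 and E2 to agree under every assignment.
At a=0, b=0: E1 = 0 but E2 = -2; they differ, so no derivation exists.

NO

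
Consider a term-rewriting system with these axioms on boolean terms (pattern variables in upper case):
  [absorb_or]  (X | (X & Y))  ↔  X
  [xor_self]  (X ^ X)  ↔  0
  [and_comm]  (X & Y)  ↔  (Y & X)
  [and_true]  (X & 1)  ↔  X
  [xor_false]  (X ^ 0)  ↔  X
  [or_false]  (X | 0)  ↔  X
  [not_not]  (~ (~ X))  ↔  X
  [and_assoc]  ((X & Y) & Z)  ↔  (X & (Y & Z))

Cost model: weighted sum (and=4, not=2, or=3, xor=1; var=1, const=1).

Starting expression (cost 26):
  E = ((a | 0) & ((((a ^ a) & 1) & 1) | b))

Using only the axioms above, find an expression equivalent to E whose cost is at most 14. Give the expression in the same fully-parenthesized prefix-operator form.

((a | 0) & (0 | b))   [cost 14]

(1) ((a ^ a) & 1)  =[and_true →]=  (a ^ a)    ⊢ ((a | 0) & (((a ^ a) & 1) | b))
(2) ((a ^ a) & 1)  =[and_true →]=  (a ^ a)    ⊢ ((a | 0) & ((a ^ a) | b))
(3) (a ^ a)  =[xor_self →]=  0    ⊢ cost 14, within 14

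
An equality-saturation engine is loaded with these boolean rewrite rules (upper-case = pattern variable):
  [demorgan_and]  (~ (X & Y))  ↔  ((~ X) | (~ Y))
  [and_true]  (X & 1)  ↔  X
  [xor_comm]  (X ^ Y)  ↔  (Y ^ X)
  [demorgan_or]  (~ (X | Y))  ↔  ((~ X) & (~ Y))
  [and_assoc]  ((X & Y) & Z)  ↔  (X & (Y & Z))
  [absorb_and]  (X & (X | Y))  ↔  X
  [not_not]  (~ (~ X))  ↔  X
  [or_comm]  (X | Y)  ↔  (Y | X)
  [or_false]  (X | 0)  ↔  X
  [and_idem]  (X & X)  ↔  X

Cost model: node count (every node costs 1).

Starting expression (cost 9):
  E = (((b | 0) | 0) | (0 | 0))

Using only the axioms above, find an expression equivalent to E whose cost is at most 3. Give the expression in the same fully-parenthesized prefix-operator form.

step 1: or_false (→) rewrites (b | 0) into b, now ((b | 0) | (0 | 0))
step 2: or_false (→) rewrites (0 | 0) into 0, now ((b | 0) | 0)
step 3: or_false (→) rewrites ((b | 0) | 0) into (b | 0), reaching cost 3 (bound 3)

(b | 0)   [cost 3]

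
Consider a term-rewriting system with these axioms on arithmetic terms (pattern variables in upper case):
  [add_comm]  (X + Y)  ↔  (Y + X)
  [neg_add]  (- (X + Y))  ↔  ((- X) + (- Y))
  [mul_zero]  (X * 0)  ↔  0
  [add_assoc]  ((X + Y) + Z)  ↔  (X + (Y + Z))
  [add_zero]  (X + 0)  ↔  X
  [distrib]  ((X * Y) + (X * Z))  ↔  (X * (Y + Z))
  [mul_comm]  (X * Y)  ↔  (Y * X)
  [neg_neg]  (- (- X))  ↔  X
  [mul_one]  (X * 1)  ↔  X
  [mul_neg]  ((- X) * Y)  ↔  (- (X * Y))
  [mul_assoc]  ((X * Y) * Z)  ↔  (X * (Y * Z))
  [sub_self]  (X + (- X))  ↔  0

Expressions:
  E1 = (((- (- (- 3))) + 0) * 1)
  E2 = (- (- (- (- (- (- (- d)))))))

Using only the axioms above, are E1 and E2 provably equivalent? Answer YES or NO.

The axioms are sound identities: if E1 ↔* E2 then E1 and E2 evaluate identically under any assignment.
Under d=0: E1 evaluates to -3, E2 to 0. Distinct ⇒ no rewrite sequence connects them.

NO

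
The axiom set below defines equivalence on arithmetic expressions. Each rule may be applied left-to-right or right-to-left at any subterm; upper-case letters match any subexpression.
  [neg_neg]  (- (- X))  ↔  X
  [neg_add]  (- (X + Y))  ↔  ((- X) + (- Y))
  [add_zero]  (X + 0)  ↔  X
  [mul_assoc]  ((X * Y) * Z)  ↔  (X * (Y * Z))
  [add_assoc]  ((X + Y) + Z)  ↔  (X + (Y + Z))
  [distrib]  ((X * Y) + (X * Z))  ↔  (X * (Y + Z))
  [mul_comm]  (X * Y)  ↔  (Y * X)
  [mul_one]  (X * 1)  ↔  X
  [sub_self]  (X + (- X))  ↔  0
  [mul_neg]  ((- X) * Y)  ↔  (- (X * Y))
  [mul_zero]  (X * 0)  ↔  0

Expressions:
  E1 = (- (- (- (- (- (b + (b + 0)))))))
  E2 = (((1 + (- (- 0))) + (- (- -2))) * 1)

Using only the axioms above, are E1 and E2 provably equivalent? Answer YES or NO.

All listed rules preserve value, hence provable equivalence implies equal values everywhere; look for a separating assignment.
b=0 gives E1 ↦ 0, E2 ↦ -1; values differ ⇒ not provably equivalent.

NO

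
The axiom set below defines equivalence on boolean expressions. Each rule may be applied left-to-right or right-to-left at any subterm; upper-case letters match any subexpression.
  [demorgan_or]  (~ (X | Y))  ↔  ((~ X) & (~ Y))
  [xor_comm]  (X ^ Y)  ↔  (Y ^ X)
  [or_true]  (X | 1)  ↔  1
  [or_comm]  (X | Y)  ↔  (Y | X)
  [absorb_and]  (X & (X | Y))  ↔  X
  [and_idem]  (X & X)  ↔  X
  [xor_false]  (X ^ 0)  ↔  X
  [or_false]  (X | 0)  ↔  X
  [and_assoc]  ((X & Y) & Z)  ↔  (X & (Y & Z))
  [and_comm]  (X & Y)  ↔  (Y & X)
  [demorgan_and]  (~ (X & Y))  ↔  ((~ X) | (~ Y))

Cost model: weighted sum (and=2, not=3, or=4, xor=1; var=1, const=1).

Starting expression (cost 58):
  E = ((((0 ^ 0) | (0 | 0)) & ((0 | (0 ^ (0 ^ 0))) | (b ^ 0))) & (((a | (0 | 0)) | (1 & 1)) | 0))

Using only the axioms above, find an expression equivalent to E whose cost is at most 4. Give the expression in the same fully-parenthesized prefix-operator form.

1. [xor_false →] (0 ^ 0)  →  0;  E = ((((0 ^ 0) | (0 | 0)) & ((0 | (0 ^ 0)) | (b ^ 0))) & (((a | (0 | 0)) | (1 & 1)) | 0))
2. [or_false →] (0 | 0)  →  0;  E = ((((0 ^ 0) | 0) & ((0 | (0 ^ 0)) | (b ^ 0))) & (((a | (0 | 0)) | (1 & 1)) | 0))
3. [or_false →] (((a | (0 | 0)) | (1 & 1)) | 0)  →  ((a | (0 | 0)) | (1 & 1));  E = ((((0 ^ 0) | 0) & ((0 | (0 ^ 0)) | (b ^ 0))) & ((a | (0 | 0)) | (1 & 1)))
4. [or_false →] (0 | 0)  →  0;  E = ((((0 ^ 0) | 0) & ((0 | (0 ^ 0)) | (b ^ 0))) & ((a | 0) | (1 & 1)))
5. [xor_false →] (b ^ 0)  →  b;  E = ((((0 ^ 0) | 0) & ((0 | (0 ^ 0)) | b)) & ((a | 0) | (1 & 1)))
6. [and_idem →] (1 & 1)  →  1;  E = ((((0 ^ 0) | 0) & ((0 | (0 ^ 0)) | b)) & ((a | 0) | 1))
7. [or_false →] (a | 0)  →  a;  E = ((((0 ^ 0) | 0) & ((0 | (0 ^ 0)) | b)) & (a | 1))
8. [or_comm →] (0 | (0 ^ 0))  →  ((0 ^ 0) | 0);  E = ((((0 ^ 0) | 0) & (((0 ^ 0) | 0) | b)) & (a | 1))
9. [absorb_and →] (((0 ^ 0) | 0) & (((0 ^ 0) | 0) | b))  →  ((0 ^ 0) | 0);  E = (((0 ^ 0) | 0) & (a | 1))
10. [or_false →] ((0 ^ 0) | 0)  →  (0 ^ 0);  E = ((0 ^ 0) & (a | 1))
11. [xor_false →] (0 ^ 0)  →  0;  E = (0 & (a | 1))
12. [or_true →] (a | 1)  →  1;  cost 4 ≤ 4, done

(0 & 1)   [cost 4]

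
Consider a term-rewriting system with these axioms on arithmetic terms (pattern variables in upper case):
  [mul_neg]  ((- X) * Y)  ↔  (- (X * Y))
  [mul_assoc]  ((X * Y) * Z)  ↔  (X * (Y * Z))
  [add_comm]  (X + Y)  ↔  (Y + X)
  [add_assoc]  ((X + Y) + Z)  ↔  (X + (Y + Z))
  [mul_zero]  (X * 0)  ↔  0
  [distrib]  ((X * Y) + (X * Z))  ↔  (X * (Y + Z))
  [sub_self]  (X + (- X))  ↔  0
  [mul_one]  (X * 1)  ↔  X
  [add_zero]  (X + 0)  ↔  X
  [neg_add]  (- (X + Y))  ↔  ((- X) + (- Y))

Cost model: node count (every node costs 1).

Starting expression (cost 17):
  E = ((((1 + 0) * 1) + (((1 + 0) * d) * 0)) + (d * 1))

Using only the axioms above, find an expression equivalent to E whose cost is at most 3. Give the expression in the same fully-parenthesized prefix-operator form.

step 1: mul_assoc (→) rewrites (((1 + 0) * d) * 0) into ((1 + 0) * (d * 0)), now ((((1 + 0) * 1) + ((1 + 0) * (d * 0))) + (d * 1))
step 2: distrib (→) rewrites (((1 + 0) * 1) + ((1 + 0) * (d * 0))) into ((1 + 0) * (1 + (d * 0))), now (((1 + 0) * (1 + (d * 0))) + (d * 1))
step 3: mul_zero (→) rewrites (d * 0) into 0, now (((1 + 0) * (1 + 0)) + (d * 1))
step 4: add_zero (→) rewrites (1 + 0) into 1, now (((1 + 0) * 1) + (d * 1))
step 5: add_zero (→) rewrites (1 + 0) into 1, now ((1 * 1) + (d * 1))
step 6: mul_one (→) rewrites (1 * 1) into 1, now (1 + (d * 1))
step 7: mul_one (→) rewrites (d * 1) into d, reaching cost 3 (bound 3)

(1 + d)   [cost 3]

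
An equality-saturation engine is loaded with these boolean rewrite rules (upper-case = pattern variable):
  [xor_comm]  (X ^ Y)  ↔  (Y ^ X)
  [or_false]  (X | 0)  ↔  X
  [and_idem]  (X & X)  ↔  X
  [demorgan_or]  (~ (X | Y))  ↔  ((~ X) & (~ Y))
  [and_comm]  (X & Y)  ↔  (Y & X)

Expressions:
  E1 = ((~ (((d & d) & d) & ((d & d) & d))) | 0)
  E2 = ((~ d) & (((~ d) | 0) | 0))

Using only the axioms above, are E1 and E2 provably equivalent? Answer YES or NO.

(1) (((d & d) & d) & ((d & d) & d))  =[and_idem →]=  ((d & d) & d)    ⊢ ((~ ((d & d) & d)) | 0)
(2) ((~ ((d & d) & d)) | 0)  =[or_false →]=  (~ ((d & d) & d))
(3) ((d & d) & d)  =[and_comm →]=  (d & (d & d))    ⊢ (~ (d & (d & d)))
(4) (d & d)  =[and_idem →]=  d    ⊢ (~ (d & d))
(5) (d & d)  =[and_idem →]=  d    ⊢ (~ d)
(6) (~ d)  =[and_idem ←]=  ((~ d) & (~ d))
(7) (~ d)  =[or_false ←]=  ((~ d) | 0)    ⊢ ((~ d) & ((~ d) | 0))
(8) (~ d)  =[or_false ←]=  ((~ d) | 0)    ⊢ E2

YES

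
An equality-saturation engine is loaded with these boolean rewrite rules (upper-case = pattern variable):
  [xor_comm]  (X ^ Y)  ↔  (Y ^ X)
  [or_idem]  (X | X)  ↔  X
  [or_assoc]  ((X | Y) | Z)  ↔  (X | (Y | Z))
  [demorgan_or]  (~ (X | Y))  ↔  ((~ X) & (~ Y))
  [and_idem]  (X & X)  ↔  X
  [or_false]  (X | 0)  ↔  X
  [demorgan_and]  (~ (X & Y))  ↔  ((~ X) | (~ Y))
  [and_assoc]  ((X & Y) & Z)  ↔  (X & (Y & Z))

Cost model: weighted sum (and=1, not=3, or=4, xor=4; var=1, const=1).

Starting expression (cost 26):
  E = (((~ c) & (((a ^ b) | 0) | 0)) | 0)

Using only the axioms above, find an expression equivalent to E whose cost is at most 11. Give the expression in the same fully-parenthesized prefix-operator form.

((~ c) & (a ^ b))   [cost 11]

(1) (((~ c) & (((a ^ b) | 0) | 0)) | 0)  =[or_false →]=  ((~ c) & (((a ^ b) | 0) | 0))
(2) ((a ^ b) | 0)  =[or_false →]=  (a ^ b)    ⊢ ((~ c) & ((a ^ b) | 0))
(3) ((a ^ b) | 0)  =[or_false →]=  (a ^ b)    ⊢ cost 11, within 11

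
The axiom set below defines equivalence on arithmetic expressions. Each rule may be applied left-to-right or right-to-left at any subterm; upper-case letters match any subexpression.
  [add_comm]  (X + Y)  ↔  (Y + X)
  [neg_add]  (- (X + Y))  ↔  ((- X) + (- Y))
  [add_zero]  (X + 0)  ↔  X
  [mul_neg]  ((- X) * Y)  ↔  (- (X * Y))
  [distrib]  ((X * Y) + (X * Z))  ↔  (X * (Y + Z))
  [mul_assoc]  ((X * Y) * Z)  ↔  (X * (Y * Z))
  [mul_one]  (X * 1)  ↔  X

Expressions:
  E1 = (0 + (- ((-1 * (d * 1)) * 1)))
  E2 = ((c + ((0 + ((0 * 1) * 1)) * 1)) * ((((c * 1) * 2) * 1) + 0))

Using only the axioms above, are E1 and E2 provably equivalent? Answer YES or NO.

NO

All listed rules preserve value, hence provable equivalence implies equal values everywhere; look for a separating assignment.
c=0, d=1 gives E1 ↦ 1, E2 ↦ 0; values differ ⇒ not provably equivalent.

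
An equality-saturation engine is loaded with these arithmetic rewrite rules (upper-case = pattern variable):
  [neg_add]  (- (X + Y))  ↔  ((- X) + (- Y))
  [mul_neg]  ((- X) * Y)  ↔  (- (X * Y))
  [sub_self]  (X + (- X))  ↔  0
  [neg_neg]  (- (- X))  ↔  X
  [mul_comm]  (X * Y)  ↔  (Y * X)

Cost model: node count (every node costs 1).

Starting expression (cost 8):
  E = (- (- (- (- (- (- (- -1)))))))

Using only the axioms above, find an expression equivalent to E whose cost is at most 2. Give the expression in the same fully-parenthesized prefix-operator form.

(- -1)   [cost 2]

1. [neg_neg →] (- (- (- -1)))  →  (- -1);  E = (- (- (- (- (- -1)))))
2. [neg_neg →] (- (- (- (- -1))))  →  (- (- -1));  E = (- (- (- -1)))
3. [neg_neg →] (- (- -1))  →  -1;  cost 2 ≤ 2, done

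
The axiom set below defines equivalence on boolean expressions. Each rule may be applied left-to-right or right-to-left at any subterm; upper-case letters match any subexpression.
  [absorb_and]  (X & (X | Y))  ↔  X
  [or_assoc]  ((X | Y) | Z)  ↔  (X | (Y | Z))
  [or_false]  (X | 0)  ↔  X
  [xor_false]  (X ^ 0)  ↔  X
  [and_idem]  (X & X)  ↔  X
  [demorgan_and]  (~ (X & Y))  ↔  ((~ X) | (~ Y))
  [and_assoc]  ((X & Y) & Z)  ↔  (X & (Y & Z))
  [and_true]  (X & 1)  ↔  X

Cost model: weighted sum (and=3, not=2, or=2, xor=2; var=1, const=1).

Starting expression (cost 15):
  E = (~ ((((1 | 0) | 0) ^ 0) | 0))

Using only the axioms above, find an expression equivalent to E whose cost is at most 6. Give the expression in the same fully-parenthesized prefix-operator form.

(~ (1 ^ 0))   [cost 6]

step 1: or_false (→) rewrites (1 | 0) into 1, now (~ (((1 | 0) ^ 0) | 0))
step 2: or_false (→) rewrites (((1 | 0) ^ 0) | 0) into ((1 | 0) ^ 0), now (~ ((1 | 0) ^ 0))
step 3: or_false (→) rewrites (1 | 0) into 1, reaching cost 6 (bound 6)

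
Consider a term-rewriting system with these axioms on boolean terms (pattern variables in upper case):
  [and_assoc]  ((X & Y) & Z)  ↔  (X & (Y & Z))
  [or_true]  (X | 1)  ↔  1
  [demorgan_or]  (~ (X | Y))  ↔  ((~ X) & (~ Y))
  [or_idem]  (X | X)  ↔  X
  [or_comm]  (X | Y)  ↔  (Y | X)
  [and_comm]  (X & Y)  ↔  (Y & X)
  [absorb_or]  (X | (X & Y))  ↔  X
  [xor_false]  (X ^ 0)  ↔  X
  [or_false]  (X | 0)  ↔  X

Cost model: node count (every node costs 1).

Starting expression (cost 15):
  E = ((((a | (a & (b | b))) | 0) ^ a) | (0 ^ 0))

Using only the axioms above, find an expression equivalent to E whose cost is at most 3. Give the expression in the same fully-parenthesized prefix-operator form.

(a ^ a)   [cost 3]

(1) (b | b)  =[or_idem →]=  b    ⊢ ((((a | (a & b)) | 0) ^ a) | (0 ^ 0))
(2) (0 ^ 0)  =[xor_false →]=  0    ⊢ ((((a | (a & b)) | 0) ^ a) | 0)
(3) ((a | (a & b)) | 0)  =[or_false →]=  (a | (a & b))    ⊢ (((a | (a & b)) ^ a) | 0)
(4) (a | (a & b))  =[absorb_or →]=  a    ⊢ ((a ^ a) | 0)
(5) ((a ^ a) | 0)  =[or_false →]=  (a ^ a)    ⊢ cost 3, within 3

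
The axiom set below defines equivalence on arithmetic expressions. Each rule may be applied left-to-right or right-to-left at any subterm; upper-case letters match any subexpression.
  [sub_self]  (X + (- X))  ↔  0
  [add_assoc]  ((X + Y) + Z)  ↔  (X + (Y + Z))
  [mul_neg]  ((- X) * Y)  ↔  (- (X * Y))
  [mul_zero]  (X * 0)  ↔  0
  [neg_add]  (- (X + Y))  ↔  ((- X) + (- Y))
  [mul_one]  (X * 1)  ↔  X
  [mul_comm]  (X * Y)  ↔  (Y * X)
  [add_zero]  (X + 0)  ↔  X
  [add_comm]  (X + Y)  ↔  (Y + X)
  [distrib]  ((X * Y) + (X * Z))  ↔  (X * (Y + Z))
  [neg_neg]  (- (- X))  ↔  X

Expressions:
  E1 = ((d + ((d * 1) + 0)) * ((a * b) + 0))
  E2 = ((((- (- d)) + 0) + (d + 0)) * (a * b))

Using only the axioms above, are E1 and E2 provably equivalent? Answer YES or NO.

step 1: mul_one (→) rewrites (d * 1) into d, now ((d + (d + 0)) * ((a * b) + 0))
step 2: add_zero (→) rewrites (d + 0) into d, now ((d + d) * ((a * b) + 0))
step 3: add_zero (→) rewrites ((a * b) + 0) into (a * b), now ((d + d) * (a * b))
step 4: add_zero (←) rewrites d into (d + 0), now ((d + (d + 0)) * (a * b))
step 5: neg_neg (←) rewrites d into (- (- d)), now (((- (- d)) + (d + 0)) * (a * b))
step 6: add_zero (←) rewrites (- (- d)) into ((- (- d)) + 0), which is E2

YES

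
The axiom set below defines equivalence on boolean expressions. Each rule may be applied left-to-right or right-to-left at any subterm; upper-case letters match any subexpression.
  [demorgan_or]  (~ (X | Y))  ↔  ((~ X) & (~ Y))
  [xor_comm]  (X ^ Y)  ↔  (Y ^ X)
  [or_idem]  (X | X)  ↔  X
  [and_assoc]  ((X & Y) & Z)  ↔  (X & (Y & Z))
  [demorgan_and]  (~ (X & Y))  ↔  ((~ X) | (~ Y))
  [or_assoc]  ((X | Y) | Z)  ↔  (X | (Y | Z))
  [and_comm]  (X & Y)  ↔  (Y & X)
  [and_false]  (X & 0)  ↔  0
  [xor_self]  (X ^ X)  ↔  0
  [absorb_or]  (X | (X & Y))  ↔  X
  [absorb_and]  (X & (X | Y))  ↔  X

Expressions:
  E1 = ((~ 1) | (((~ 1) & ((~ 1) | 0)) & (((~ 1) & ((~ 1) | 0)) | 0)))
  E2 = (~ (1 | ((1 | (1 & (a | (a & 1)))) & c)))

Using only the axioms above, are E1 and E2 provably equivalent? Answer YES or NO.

YES

(1) (((~ 1) & ((~ 1) | 0)) & (((~ 1) & ((~ 1) | 0)) | 0))  =[absorb_and →]=  ((~ 1) & ((~ 1) | 0))    ⊢ ((~ 1) | ((~ 1) & ((~ 1) | 0)))
(2) ((~ 1) & ((~ 1) | 0))  =[absorb_and →]=  (~ 1)    ⊢ ((~ 1) | (~ 1))
(3) ((~ 1) | (~ 1))  =[or_idem →]=  (~ 1)
(4) 1  =[absorb_or ←]=  (1 | (1 & c))    ⊢ (~ (1 | (1 & c)))
(5) 1  =[absorb_or ←]=  (1 | (1 & a))    ⊢ (~ (1 | ((1 | (1 & a)) & c)))
(6) a  =[absorb_or ←]=  (a | (a & 1))    ⊢ E2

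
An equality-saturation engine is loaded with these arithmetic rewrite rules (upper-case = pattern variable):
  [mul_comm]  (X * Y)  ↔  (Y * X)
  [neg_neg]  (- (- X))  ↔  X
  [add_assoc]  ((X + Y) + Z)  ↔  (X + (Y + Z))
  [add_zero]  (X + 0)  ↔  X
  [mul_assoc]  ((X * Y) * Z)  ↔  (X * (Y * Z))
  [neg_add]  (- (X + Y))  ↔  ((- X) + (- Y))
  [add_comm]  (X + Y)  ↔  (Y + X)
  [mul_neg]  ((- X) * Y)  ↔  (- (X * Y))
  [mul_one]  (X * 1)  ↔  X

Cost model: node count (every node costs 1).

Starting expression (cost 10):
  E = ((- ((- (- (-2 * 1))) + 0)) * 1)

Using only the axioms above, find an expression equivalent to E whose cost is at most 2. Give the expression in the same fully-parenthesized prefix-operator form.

(- -2)   [cost 2]

step 1: neg_neg (→) rewrites (- (- (-2 * 1))) into (-2 * 1), now ((- ((-2 * 1) + 0)) * 1)
step 2: mul_one (→) rewrites (-2 * 1) into -2, now ((- (-2 + 0)) * 1)
step 3: mul_one (→) rewrites ((- (-2 + 0)) * 1) into (- (-2 + 0))
step 4: add_zero (→) rewrites (-2 + 0) into -2, reaching cost 2 (bound 2)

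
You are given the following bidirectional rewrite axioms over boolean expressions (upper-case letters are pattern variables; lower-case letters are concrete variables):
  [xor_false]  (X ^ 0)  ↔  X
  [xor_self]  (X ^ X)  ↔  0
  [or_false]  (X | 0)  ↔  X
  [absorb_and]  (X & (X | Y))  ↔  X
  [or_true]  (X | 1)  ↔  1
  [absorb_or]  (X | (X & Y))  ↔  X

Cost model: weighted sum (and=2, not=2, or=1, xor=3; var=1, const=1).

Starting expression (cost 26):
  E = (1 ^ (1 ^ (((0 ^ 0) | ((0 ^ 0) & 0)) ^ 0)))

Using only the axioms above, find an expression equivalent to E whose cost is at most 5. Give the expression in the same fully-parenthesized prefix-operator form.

(1 ^ 1)   [cost 5]

(1) ((0 ^ 0) | ((0 ^ 0) & 0))  =[absorb_or →]=  (0 ^ 0)    ⊢ (1 ^ (1 ^ ((0 ^ 0) ^ 0)))
(2) (0 ^ 0)  =[xor_self →]=  0    ⊢ (1 ^ (1 ^ (0 ^ 0)))
(3) (0 ^ 0)  =[xor_false →]=  0    ⊢ (1 ^ (1 ^ 0))
(4) (1 ^ 0)  =[xor_false →]=  1    ⊢ cost 5, within 5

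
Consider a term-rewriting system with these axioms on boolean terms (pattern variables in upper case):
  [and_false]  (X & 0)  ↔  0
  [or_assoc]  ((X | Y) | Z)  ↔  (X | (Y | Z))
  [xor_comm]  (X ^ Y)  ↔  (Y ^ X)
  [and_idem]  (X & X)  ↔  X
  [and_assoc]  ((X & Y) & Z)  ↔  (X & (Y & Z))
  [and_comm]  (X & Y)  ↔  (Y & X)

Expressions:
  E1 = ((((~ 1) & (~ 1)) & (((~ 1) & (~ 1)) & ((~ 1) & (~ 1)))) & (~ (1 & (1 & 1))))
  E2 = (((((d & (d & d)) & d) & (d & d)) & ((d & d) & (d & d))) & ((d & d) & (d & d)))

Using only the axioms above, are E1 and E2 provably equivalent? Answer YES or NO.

NO

Every axiom is a valid identity, so a rewrite proof would force E1 and E2 to agree under every assignment.
At d=1: E1 = 0 but E2 = 1; they differ, so no derivation exists.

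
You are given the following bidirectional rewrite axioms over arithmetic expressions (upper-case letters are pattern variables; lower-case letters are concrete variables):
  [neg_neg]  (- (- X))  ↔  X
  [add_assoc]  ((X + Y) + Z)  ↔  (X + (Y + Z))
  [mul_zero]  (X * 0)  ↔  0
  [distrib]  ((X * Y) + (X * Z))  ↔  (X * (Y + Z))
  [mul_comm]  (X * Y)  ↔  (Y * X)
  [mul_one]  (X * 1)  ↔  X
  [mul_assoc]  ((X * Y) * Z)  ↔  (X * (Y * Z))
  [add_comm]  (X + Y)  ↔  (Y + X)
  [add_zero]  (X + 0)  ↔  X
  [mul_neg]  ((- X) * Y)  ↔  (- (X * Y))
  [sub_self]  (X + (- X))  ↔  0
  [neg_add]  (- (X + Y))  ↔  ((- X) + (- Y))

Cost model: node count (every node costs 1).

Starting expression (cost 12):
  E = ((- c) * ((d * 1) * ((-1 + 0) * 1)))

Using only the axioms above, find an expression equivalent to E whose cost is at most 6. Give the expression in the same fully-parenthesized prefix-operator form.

step 1: mul_one (→) rewrites (d * 1) into d, now ((- c) * (d * ((-1 + 0) * 1)))
step 2: mul_one (→) rewrites ((-1 + 0) * 1) into (-1 + 0), now ((- c) * (d * (-1 + 0)))
step 3: add_zero (→) rewrites (-1 + 0) into -1, reaching cost 6 (bound 6)

((- c) * (d * -1))   [cost 6]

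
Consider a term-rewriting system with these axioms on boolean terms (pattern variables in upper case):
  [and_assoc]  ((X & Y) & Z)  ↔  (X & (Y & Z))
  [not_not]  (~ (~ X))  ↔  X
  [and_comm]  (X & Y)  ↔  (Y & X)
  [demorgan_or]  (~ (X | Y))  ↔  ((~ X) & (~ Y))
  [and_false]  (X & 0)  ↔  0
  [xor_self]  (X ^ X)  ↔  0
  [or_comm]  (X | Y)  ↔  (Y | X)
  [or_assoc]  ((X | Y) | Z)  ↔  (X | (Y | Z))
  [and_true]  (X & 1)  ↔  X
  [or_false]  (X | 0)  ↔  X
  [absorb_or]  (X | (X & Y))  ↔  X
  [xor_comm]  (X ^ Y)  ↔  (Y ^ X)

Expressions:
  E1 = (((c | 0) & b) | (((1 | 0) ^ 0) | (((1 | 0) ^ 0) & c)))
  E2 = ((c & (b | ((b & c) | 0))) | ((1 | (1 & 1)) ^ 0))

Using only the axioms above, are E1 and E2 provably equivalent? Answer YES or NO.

YES

1. [or_false →] (c | 0)  →  c;  E1 = ((c & b) | (((1 | 0) ^ 0) | (((1 | 0) ^ 0) & c)))
2. [absorb_or →] (((1 | 0) ^ 0) | (((1 | 0) ^ 0) & c))  →  ((1 | 0) ^ 0);  E1 = ((c & b) | ((1 | 0) ^ 0))
3. [or_false →] (1 | 0)  →  1;  E1 = ((c & b) | (1 ^ 0))
4. [absorb_or ←] b  →  (b | (b & c));  E1 = ((c & (b | (b & c))) | (1 ^ 0))
5. [or_false ←] (b & c)  →  ((b & c) | 0);  E1 = ((c & (b | ((b & c) | 0))) | (1 ^ 0))
6. [absorb_or ←] 1  →  (1 | (1 & 1));  this is E2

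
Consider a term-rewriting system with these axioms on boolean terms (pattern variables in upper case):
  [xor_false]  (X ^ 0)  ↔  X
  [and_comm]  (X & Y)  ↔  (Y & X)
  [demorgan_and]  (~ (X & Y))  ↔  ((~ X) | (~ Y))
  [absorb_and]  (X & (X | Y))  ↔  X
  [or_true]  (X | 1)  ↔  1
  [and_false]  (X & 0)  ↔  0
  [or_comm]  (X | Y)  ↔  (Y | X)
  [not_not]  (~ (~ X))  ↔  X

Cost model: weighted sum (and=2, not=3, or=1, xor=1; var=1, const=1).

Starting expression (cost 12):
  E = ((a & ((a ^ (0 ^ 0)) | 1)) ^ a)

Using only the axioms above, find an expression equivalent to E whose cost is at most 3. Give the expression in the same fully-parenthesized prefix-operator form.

(a ^ a)   [cost 3]

(1) (0 ^ 0)  =[xor_false →]=  0    ⊢ ((a & ((a ^ 0) | 1)) ^ a)
(2) (a ^ 0)  =[xor_false →]=  a    ⊢ ((a & (a | 1)) ^ a)
(3) (a & (a | 1))  =[absorb_and →]=  a    ⊢ cost 3, within 3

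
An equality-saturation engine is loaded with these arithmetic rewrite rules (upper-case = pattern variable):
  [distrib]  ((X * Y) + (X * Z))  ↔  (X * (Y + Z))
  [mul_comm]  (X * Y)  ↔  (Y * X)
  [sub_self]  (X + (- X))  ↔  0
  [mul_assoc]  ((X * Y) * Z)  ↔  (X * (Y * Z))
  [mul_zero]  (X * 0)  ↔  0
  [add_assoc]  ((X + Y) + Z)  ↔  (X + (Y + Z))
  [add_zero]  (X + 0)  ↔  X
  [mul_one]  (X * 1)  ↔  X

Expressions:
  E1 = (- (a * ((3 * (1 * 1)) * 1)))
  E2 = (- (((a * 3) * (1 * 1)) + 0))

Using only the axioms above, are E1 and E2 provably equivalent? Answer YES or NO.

YES

step 1: mul_one (→) rewrites ((3 * (1 * 1)) * 1) into (3 * (1 * 1)), now (- (a * (3 * (1 * 1))))
step 2: mul_one (→) rewrites (1 * 1) into 1, now (- (a * (3 * 1)))
step 3: mul_one (→) rewrites (3 * 1) into 3, now (- (a * 3))
step 4: add_zero (←) rewrites (a * 3) into ((a * 3) + 0), now (- ((a * 3) + 0))
step 5: mul_one (←) rewrites (a * 3) into ((a * 3) * 1), now (- (((a * 3) * 1) + 0))
step 6: mul_one (←) rewrites 1 into (1 * 1), which is E2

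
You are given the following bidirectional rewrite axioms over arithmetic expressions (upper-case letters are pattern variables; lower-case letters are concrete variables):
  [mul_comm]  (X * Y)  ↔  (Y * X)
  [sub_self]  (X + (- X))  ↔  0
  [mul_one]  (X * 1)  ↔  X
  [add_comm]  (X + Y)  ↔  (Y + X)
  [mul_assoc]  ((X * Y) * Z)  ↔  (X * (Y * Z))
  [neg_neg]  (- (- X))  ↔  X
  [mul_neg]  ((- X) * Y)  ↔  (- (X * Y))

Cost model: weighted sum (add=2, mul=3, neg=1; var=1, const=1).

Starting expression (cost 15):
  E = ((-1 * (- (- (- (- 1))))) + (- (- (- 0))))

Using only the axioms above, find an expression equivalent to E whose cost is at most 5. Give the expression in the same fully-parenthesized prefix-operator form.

step 1: neg_neg (→) rewrites (- (- (- (- 1)))) into (- (- 1)), now ((-1 * (- (- 1))) + (- (- (- 0))))
step 2: neg_neg (→) rewrites (- (- 1)) into 1, now ((-1 * 1) + (- (- (- 0))))
step 3: mul_one (→) rewrites (-1 * 1) into -1, now (-1 + (- (- (- 0))))
step 4: neg_neg (→) rewrites (- (- (- 0))) into (- 0), reaching cost 5 (bound 5)

(-1 + (- 0))   [cost 5]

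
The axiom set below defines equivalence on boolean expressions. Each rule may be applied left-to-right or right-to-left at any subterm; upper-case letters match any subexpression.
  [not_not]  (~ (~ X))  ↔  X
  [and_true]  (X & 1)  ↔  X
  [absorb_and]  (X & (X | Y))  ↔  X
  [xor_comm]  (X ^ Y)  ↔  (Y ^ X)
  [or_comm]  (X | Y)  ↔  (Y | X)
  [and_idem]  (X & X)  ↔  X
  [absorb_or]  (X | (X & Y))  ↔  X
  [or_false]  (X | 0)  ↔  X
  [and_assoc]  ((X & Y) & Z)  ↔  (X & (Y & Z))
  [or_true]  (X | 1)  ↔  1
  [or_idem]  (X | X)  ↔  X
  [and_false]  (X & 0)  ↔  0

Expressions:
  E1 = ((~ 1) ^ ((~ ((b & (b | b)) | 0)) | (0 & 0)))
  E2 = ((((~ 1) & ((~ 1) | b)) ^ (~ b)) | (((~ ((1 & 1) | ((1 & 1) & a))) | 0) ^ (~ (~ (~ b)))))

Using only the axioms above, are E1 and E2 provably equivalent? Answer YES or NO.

YES

step 1: absorb_and (→) rewrites (b & (b | b)) into b, now ((~ 1) ^ ((~ (b | 0)) | (0 & 0)))
step 2: or_false (→) rewrites (b | 0) into b, now ((~ 1) ^ ((~ b) | (0 & 0)))
step 3: and_false (→) rewrites (0 & 0) into 0, now ((~ 1) ^ ((~ b) | 0))
step 4: or_false (→) rewrites ((~ b) | 0) into (~ b), now ((~ 1) ^ (~ b))
step 5: or_idem (←) rewrites ((~ 1) ^ (~ b)) into (((~ 1) ^ (~ b)) | ((~ 1) ^ (~ b)))
step 6: and_idem (←) rewrites 1 into (1 & 1), now (((~ 1) ^ (~ b)) | ((~ (1 & 1)) ^ (~ b)))
step 7: not_not (←) rewrites (~ b) into (~ (~ (~ b))), now (((~ 1) ^ (~ b)) | ((~ (1 & 1)) ^ (~ (~ (~ b)))))
step 8: absorb_and (←) rewrites (~ 1) into ((~ 1) & ((~ 1) | b)), now ((((~ 1) & ((~ 1) | b)) ^ (~ b)) | ((~ (1 & 1)) ^ (~ (~ (~ b)))))
step 9: or_false (←) rewrites (~ (1 & 1)) into ((~ (1 & 1)) | 0), now ((((~ 1) & ((~ 1) | b)) ^ (~ b)) | (((~ (1 & 1)) | 0) ^ (~ (~ (~ b)))))
step 10: absorb_or (←) rewrites (1 & 1) into ((1 & 1) | ((1 & 1) & a)), which is E2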